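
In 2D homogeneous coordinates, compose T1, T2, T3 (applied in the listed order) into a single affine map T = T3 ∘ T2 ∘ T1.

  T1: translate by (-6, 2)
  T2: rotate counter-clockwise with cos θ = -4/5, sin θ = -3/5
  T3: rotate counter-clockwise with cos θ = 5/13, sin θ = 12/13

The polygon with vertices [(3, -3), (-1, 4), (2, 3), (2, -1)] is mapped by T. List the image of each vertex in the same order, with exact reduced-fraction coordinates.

T1 translate by (-6, 2): (3, -3) → (-3, -1); (-1, 4) → (-7, 6); (2, 3) → (-4, 5); (2, -1) → (-4, 1)
T2 rotate counter-clockwise with cos θ = -4/5, sin θ = -3/5: (-3, -1) → (9/5, 13/5); (-7, 6) → (46/5, -3/5); (-4, 5) → (31/5, -8/5); (-4, 1) → (19/5, 8/5)
T3 rotate counter-clockwise with cos θ = 5/13, sin θ = 12/13: (9/5, 13/5) → (-111/65, 173/65); (46/5, -3/5) → (266/65, 537/65); (31/5, -8/5) → (251/65, 332/65); (19/5, 8/5) → (-1/65, 268/65)

image vertices: (-111/65, 173/65), (266/65, 537/65), (251/65, 332/65), (-1/65, 268/65)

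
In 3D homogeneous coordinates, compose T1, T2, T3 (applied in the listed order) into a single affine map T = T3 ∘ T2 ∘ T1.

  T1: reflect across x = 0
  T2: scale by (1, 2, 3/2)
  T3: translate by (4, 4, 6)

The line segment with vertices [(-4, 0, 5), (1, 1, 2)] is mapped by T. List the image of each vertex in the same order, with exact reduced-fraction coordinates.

image vertices: (8, 4, 27/2), (3, 6, 9)

T1 reflect across x = 0: (-4, 0, 5) → (4, 0, 5); (1, 1, 2) → (-1, 1, 2)
T2 scale by (1, 2, 3/2): (4, 0, 5) → (4, 0, 15/2); (-1, 1, 2) → (-1, 2, 3)
T3 translate by (4, 4, 6): (4, 0, 15/2) → (8, 4, 27/2); (-1, 2, 3) → (3, 6, 9)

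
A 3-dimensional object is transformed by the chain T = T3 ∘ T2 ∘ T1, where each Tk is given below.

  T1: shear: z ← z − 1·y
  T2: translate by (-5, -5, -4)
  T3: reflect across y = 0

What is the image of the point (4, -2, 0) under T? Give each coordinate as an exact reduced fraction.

T1 shear: z ← z − 1·y: (4, -2, 0) → (4, -2, 2)
T2 translate by (-5, -5, -4): (4, -2, 2) → (-1, -7, -2)
T3 reflect across y = 0: (-1, -7, -2) → (-1, 7, -2)

T(p) = (-1, 7, -2)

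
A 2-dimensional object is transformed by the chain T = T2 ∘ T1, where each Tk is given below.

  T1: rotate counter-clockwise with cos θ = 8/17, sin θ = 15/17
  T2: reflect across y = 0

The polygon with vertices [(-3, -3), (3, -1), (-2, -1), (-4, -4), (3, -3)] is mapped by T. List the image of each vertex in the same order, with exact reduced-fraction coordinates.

T1 rotate counter-clockwise with cos θ = 8/17, sin θ = 15/17: (-3, -3) → (21/17, -69/17); (3, -1) → (39/17, 37/17); (-2, -1) → (-1/17, -38/17); (-4, -4) → (28/17, -92/17); (3, -3) → (69/17, 21/17)
T2 reflect across y = 0: (21/17, -69/17) → (21/17, 69/17); (39/17, 37/17) → (39/17, -37/17); (-1/17, -38/17) → (-1/17, 38/17); (28/17, -92/17) → (28/17, 92/17); (69/17, 21/17) → (69/17, -21/17)

image vertices: (21/17, 69/17), (39/17, -37/17), (-1/17, 38/17), (28/17, 92/17), (69/17, -21/17)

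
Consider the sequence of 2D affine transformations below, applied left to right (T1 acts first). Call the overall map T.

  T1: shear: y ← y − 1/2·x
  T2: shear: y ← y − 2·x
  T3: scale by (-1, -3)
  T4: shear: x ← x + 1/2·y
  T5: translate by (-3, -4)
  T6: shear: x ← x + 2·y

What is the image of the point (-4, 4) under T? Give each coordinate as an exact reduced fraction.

T(p) = (-112, -46)

T1 shear: y ← y − 1/2·x: (-4, 4) → (-4, 6)
T2 shear: y ← y − 2·x: (-4, 6) → (-4, 14)
T3 scale by (-1, -3): (-4, 14) → (4, -42)
T4 shear: x ← x + 1/2·y: (4, -42) → (-17, -42)
T5 translate by (-3, -4): (-17, -42) → (-20, -46)
T6 shear: x ← x + 2·y: (-20, -46) → (-112, -46)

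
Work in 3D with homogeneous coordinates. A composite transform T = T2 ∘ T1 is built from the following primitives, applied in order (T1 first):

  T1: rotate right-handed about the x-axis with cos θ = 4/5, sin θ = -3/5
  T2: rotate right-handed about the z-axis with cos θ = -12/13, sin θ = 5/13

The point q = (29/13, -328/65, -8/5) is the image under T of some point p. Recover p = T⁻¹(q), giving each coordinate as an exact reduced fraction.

p = (-4, 4, 1)

T1 = [1 0 0 0; 0 4/5 3/5 0; 0 -3/5 4/5 0; 0 0 0 1]
T2·T1 = [-12/13 -4/13 -3/13 0; 5/13 -48/65 -36/65 0; 0 -3/5 4/5 0; 0 0 0 1]
det M = 1; M⁻¹ = [-12/13 5/13 0 0; -4/13 -48/65 -3/5 0; -3/13 -36/65 4/5 0; 0 0 0 1]
M⁻¹ · (29/13, -328/65, -8/5)ᵀ = (-4, 4, 1)ᵀ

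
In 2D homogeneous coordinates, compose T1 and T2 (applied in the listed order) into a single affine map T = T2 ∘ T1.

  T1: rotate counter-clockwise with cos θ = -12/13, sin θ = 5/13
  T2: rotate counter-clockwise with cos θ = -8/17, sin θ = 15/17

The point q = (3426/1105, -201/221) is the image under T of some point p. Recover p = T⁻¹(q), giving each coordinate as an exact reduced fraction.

p = (6/5, 3)

T1 = [-12/13 -5/13 0; 5/13 -12/13 0; 0 0 1]
T2·T1 = [21/221 220/221 0; -220/221 21/221 0; 0 0 1]
det M = 1; M⁻¹ = [21/221 -220/221 0; 220/221 21/221 0; 0 0 1]
M⁻¹ · (3426/1105, -201/221)ᵀ = (6/5, 3)ᵀ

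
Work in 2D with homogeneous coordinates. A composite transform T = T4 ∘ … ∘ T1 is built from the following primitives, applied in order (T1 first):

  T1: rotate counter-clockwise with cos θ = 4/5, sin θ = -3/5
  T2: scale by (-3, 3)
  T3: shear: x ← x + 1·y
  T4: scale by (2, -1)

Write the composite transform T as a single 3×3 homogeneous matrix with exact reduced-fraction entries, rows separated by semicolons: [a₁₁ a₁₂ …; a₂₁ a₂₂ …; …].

T = [-42/5 6/5 0; 9/5 -12/5 0; 0 0 1]

T1 = [4/5 3/5 0; -3/5 4/5 0; 0 0 1]
T2·T1 = [-12/5 -9/5 0; -9/5 12/5 0; 0 0 1]
T3·…·T1 = [-21/5 3/5 0; -9/5 12/5 0; 0 0 1]
T4·…·T1 = [-42/5 6/5 0; 9/5 -12/5 0; 0 0 1]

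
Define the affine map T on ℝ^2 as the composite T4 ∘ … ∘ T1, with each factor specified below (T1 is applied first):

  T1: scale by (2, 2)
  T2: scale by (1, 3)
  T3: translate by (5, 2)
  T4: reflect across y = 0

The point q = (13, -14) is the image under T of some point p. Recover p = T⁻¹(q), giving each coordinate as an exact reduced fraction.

p = (4, 2)

T1 = [2 0 0; 0 2 0; 0 0 1]
T2·T1 = [2 0 0; 0 6 0; 0 0 1]
T3·…·T1 = [2 0 5; 0 6 2; 0 0 1]
T4·…·T1 = [2 0 5; 0 -6 -2; 0 0 1]
det M = -12; M⁻¹ = [1/2 0 -5/2; 0 -1/6 -1/3; 0 0 1]
M⁻¹ · (13, -14)ᵀ = (4, 2)ᵀ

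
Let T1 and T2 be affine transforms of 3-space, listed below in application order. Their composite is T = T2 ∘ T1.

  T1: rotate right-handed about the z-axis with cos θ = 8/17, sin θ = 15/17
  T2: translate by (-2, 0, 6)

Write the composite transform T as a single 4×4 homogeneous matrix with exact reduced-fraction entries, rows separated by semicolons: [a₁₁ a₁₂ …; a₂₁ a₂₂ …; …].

T = [8/17 -15/17 0 -2; 15/17 8/17 0 0; 0 0 1 6; 0 0 0 1]

T1 = [8/17 -15/17 0 0; 15/17 8/17 0 0; 0 0 1 0; 0 0 0 1]
T2·T1 = [8/17 -15/17 0 -2; 15/17 8/17 0 0; 0 0 1 6; 0 0 0 1]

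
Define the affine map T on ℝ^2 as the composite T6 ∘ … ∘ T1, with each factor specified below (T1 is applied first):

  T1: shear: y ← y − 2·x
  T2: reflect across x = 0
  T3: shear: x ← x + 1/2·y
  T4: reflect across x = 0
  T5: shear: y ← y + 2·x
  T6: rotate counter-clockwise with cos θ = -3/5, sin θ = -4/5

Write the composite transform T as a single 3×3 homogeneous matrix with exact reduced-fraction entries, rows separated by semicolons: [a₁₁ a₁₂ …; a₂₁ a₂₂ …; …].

T = [2/5 3/10 0; -14/5 2/5 0; 0 0 1]

T1 = [1 0 0; -2 1 0; 0 0 1]
T2·T1 = [-1 0 0; -2 1 0; 0 0 1]
T3·…·T1 = [-2 1/2 0; -2 1 0; 0 0 1]
T4·…·T1 = [2 -1/2 0; -2 1 0; 0 0 1]
T5·…·T1 = [2 -1/2 0; 2 0 0; 0 0 1]
T6·…·T1 = [2/5 3/10 0; -14/5 2/5 0; 0 0 1]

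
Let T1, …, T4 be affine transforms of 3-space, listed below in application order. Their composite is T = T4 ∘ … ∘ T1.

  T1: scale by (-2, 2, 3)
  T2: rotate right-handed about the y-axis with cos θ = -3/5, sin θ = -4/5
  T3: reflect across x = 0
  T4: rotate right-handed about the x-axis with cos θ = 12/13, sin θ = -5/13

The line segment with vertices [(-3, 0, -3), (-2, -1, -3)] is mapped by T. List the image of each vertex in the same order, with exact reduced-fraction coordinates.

T1 scale by (-2, 2, 3): (-3, 0, -3) → (6, 0, -9); (-2, -1, -3) → (4, -2, -9)
T2 rotate right-handed about the y-axis with cos θ = -3/5, sin θ = -4/5: (6, 0, -9) → (18/5, 0, 51/5); (4, -2, -9) → (24/5, -2, 43/5)
T3 reflect across x = 0: (18/5, 0, 51/5) → (-18/5, 0, 51/5); (24/5, -2, 43/5) → (-24/5, -2, 43/5)
T4 rotate right-handed about the x-axis with cos θ = 12/13, sin θ = -5/13: (-18/5, 0, 51/5) → (-18/5, 51/13, 612/65); (-24/5, -2, 43/5) → (-24/5, 19/13, 566/65)

image vertices: (-18/5, 51/13, 612/65), (-24/5, 19/13, 566/65)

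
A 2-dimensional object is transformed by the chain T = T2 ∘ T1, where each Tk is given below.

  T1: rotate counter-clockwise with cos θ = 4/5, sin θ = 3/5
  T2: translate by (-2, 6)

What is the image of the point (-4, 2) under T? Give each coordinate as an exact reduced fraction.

T1 rotate counter-clockwise with cos θ = 4/5, sin θ = 3/5: (-4, 2) → (-22/5, -4/5)
T2 translate by (-2, 6): (-22/5, -4/5) → (-32/5, 26/5)

T(p) = (-32/5, 26/5)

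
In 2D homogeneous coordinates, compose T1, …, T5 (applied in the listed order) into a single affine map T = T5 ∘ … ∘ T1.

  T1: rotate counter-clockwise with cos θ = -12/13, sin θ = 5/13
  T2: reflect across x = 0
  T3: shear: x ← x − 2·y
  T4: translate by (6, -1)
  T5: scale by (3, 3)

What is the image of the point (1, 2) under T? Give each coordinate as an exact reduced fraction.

T1 rotate counter-clockwise with cos θ = -12/13, sin θ = 5/13: (1, 2) → (-22/13, -19/13)
T2 reflect across x = 0: (-22/13, -19/13) → (22/13, -19/13)
T3 shear: x ← x − 2·y: (22/13, -19/13) → (60/13, -19/13)
T4 translate by (6, -1): (60/13, -19/13) → (138/13, -32/13)
T5 scale by (3, 3): (138/13, -32/13) → (414/13, -96/13)

T(p) = (414/13, -96/13)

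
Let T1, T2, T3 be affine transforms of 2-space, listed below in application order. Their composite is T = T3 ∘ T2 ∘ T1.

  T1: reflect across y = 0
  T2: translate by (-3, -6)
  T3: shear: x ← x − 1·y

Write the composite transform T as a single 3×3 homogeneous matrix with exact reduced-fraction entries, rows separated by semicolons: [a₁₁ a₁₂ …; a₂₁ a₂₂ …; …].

T1 = [1 0 0; 0 -1 0; 0 0 1]
T2·T1 = [1 0 -3; 0 -1 -6; 0 0 1]
T3·…·T1 = [1 1 3; 0 -1 -6; 0 0 1]

T = [1 1 3; 0 -1 -6; 0 0 1]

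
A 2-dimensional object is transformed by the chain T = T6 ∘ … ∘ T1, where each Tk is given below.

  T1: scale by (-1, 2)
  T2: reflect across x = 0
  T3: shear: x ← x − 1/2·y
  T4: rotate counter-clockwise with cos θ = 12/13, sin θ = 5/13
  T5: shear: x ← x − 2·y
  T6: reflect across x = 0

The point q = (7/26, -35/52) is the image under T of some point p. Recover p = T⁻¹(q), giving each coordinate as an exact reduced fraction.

p = (-7/4, 0)

T1 = [-1 0 0; 0 2 0; 0 0 1]
T2·T1 = [1 0 0; 0 2 0; 0 0 1]
T3·…·T1 = [1 -1 0; 0 2 0; 0 0 1]
T4·…·T1 = [12/13 -22/13 0; 5/13 19/13 0; 0 0 1]
T5·…·T1 = [2/13 -60/13 0; 5/13 19/13 0; 0 0 1]
T6·…·T1 = [-2/13 60/13 0; 5/13 19/13 0; 0 0 1]
det M = -2; M⁻¹ = [-19/26 30/13 0; 5/26 1/13 0; 0 0 1]
M⁻¹ · (7/26, -35/52)ᵀ = (-7/4, 0)ᵀ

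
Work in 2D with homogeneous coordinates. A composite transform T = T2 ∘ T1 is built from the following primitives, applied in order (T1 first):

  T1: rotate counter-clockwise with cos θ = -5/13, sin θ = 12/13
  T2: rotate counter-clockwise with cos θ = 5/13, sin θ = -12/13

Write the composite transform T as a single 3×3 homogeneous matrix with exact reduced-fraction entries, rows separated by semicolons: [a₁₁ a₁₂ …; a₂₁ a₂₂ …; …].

T1 = [-5/13 -12/13 0; 12/13 -5/13 0; 0 0 1]
T2·T1 = [119/169 -120/169 0; 120/169 119/169 0; 0 0 1]

T = [119/169 -120/169 0; 120/169 119/169 0; 0 0 1]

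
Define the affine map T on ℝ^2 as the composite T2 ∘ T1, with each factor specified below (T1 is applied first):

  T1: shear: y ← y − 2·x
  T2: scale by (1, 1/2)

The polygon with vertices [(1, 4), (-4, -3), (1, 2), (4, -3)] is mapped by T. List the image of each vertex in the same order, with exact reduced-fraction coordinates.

T1 shear: y ← y − 2·x: (1, 4) → (1, 2); (-4, -3) → (-4, 5); (1, 2) → (1, 0); (4, -3) → (4, -11)
T2 scale by (1, 1/2): (1, 2) → (1, 1); (-4, 5) → (-4, 5/2); (1, 0) → (1, 0); (4, -11) → (4, -11/2)

image vertices: (1, 1), (-4, 5/2), (1, 0), (4, -11/2)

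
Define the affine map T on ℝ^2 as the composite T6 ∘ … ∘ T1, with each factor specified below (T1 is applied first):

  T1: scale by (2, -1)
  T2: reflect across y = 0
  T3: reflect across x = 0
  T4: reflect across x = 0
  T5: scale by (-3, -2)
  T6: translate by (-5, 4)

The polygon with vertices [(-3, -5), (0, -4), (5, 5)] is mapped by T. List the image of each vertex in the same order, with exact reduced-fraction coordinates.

image vertices: (13, 14), (-5, 12), (-35, -6)

T1 scale by (2, -1): (-3, -5) → (-6, 5); (0, -4) → (0, 4); (5, 5) → (10, -5)
T2 reflect across y = 0: (-6, 5) → (-6, -5); (0, 4) → (0, -4); (10, -5) → (10, 5)
T3 reflect across x = 0: (-6, -5) → (6, -5); (0, -4) → (0, -4); (10, 5) → (-10, 5)
T4 reflect across x = 0: (6, -5) → (-6, -5); (0, -4) → (0, -4); (-10, 5) → (10, 5)
T5 scale by (-3, -2): (-6, -5) → (18, 10); (0, -4) → (0, 8); (10, 5) → (-30, -10)
T6 translate by (-5, 4): (18, 10) → (13, 14); (0, 8) → (-5, 12); (-30, -10) → (-35, -6)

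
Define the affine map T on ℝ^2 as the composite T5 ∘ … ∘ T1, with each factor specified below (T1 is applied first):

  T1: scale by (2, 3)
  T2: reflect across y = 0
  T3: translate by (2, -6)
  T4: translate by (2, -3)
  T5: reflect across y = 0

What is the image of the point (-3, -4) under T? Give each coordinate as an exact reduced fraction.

T(p) = (-2, -3)

T1 scale by (2, 3): (-3, -4) → (-6, -12)
T2 reflect across y = 0: (-6, -12) → (-6, 12)
T3 translate by (2, -6): (-6, 12) → (-4, 6)
T4 translate by (2, -3): (-4, 6) → (-2, 3)
T5 reflect across y = 0: (-2, 3) → (-2, -3)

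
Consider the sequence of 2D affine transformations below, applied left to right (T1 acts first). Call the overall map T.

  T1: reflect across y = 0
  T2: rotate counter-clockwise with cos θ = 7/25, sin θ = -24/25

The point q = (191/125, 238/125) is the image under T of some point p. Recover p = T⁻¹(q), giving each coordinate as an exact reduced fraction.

T1 = [1 0 0; 0 -1 0; 0 0 1]
T2·T1 = [7/25 -24/25 0; -24/25 -7/25 0; 0 0 1]
det M = -1; M⁻¹ = [7/25 -24/25 0; -24/25 -7/25 0; 0 0 1]
M⁻¹ · (191/125, 238/125)ᵀ = (-7/5, -2)ᵀ

p = (-7/5, -2)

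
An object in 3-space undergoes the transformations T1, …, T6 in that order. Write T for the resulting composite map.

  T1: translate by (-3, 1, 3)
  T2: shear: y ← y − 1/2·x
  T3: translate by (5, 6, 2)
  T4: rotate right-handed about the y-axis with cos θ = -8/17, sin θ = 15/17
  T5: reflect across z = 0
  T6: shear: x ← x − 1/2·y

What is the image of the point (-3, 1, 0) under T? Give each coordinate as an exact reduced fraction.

T(p) = (-21/34, 11, 25/17)

T1 translate by (-3, 1, 3): (-3, 1, 0) → (-6, 2, 3)
T2 shear: y ← y − 1/2·x: (-6, 2, 3) → (-6, 5, 3)
T3 translate by (5, 6, 2): (-6, 5, 3) → (-1, 11, 5)
T4 rotate right-handed about the y-axis with cos θ = -8/17, sin θ = 15/17: (-1, 11, 5) → (83/17, 11, -25/17)
T5 reflect across z = 0: (83/17, 11, -25/17) → (83/17, 11, 25/17)
T6 shear: x ← x − 1/2·y: (83/17, 11, 25/17) → (-21/34, 11, 25/17)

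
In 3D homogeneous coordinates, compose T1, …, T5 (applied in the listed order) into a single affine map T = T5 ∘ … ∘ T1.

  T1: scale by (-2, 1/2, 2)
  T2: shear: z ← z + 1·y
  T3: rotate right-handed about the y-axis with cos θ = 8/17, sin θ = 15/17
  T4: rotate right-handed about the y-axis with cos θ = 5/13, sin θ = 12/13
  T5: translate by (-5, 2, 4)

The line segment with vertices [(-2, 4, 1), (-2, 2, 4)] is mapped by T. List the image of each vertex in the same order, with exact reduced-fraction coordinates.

image vertices: (-981/221, 4, -360/221), (-126/221, 3, -1060/221)

T1 scale by (-2, 1/2, 2): (-2, 4, 1) → (4, 2, 2); (-2, 2, 4) → (4, 1, 8)
T2 shear: z ← z + 1·y: (4, 2, 2) → (4, 2, 4); (4, 1, 8) → (4, 1, 9)
T3 rotate right-handed about the y-axis with cos θ = 8/17, sin θ = 15/17: (4, 2, 4) → (92/17, 2, -28/17); (4, 1, 9) → (167/17, 1, 12/17)
T4 rotate right-handed about the y-axis with cos θ = 5/13, sin θ = 12/13: (92/17, 2, -28/17) → (124/221, 2, -1244/221); (167/17, 1, 12/17) → (979/221, 1, -1944/221)
T5 translate by (-5, 2, 4): (124/221, 2, -1244/221) → (-981/221, 4, -360/221); (979/221, 1, -1944/221) → (-126/221, 3, -1060/221)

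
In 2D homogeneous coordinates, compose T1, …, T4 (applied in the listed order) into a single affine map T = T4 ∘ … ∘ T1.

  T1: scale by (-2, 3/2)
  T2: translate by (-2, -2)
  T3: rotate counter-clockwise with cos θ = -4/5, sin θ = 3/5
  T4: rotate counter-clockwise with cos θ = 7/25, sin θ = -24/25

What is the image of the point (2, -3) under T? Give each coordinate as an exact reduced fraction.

T(p) = (993/250, -988/125)

T1 scale by (-2, 3/2): (2, -3) → (-4, -9/2)
T2 translate by (-2, -2): (-4, -9/2) → (-6, -13/2)
T3 rotate counter-clockwise with cos θ = -4/5, sin θ = 3/5: (-6, -13/2) → (87/10, 8/5)
T4 rotate counter-clockwise with cos θ = 7/25, sin θ = -24/25: (87/10, 8/5) → (993/250, -988/125)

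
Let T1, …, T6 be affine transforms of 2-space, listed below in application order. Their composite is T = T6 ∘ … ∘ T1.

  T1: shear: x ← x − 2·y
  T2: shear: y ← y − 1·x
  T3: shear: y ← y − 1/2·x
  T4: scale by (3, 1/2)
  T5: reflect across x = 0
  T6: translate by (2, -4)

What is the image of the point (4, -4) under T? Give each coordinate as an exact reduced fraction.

T1 shear: x ← x − 2·y: (4, -4) → (12, -4)
T2 shear: y ← y − 1·x: (12, -4) → (12, -16)
T3 shear: y ← y − 1/2·x: (12, -16) → (12, -22)
T4 scale by (3, 1/2): (12, -22) → (36, -11)
T5 reflect across x = 0: (36, -11) → (-36, -11)
T6 translate by (2, -4): (-36, -11) → (-34, -15)

T(p) = (-34, -15)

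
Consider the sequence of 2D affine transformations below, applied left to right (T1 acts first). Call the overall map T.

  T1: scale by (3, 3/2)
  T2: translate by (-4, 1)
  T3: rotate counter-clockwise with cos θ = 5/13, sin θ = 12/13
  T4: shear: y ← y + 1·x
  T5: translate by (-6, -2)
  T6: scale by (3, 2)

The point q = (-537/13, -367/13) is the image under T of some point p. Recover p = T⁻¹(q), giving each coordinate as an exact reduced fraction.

p = (-1, 3)

T1 = [3 0 0; 0 3/2 0; 0 0 1]
T2·T1 = [3 0 -4; 0 3/2 1; 0 0 1]
T3·…·T1 = [15/13 -18/13 -32/13; 36/13 15/26 -43/13; 0 0 1]
T4·…·T1 = [15/13 -18/13 -32/13; 51/13 -21/26 -75/13; 0 0 1]
T5·…·T1 = [15/13 -18/13 -110/13; 51/13 -21/26 -101/13; 0 0 1]
T6·…·T1 = [45/13 -54/13 -330/13; 102/13 -21/13 -202/13; 0 0 1]
det M = 27; M⁻¹ = [-7/117 2/13 34/39; -34/117 5/39 -70/13; 0 0 1]
M⁻¹ · (-537/13, -367/13)ᵀ = (-1, 3)ᵀ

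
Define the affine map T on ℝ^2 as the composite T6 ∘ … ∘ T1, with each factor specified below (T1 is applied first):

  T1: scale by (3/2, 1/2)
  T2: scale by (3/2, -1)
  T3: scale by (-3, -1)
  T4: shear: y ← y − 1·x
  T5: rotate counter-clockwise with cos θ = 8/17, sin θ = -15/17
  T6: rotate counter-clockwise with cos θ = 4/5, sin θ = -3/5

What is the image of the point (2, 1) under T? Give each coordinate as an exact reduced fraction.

T1 scale by (3/2, 1/2): (2, 1) → (3, 1/2)
T2 scale by (3/2, -1): (3, 1/2) → (9/2, -1/2)
T3 scale by (-3, -1): (9/2, -1/2) → (-27/2, 1/2)
T4 shear: y ← y − 1·x: (-27/2, 1/2) → (-27/2, 14)
T5 rotate counter-clockwise with cos θ = 8/17, sin θ = -15/17: (-27/2, 14) → (6, 37/2)
T6 rotate counter-clockwise with cos θ = 4/5, sin θ = -3/5: (6, 37/2) → (159/10, 56/5)

T(p) = (159/10, 56/5)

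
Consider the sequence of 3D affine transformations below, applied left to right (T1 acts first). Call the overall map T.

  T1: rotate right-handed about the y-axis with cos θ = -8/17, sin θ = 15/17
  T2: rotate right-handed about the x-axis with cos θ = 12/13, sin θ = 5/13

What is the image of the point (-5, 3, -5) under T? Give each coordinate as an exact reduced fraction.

T(p) = (-35/17, 37/221, 1635/221)

T1 rotate right-handed about the y-axis with cos θ = -8/17, sin θ = 15/17: (-5, 3, -5) → (-35/17, 3, 115/17)
T2 rotate right-handed about the x-axis with cos θ = 12/13, sin θ = 5/13: (-35/17, 3, 115/17) → (-35/17, 37/221, 1635/221)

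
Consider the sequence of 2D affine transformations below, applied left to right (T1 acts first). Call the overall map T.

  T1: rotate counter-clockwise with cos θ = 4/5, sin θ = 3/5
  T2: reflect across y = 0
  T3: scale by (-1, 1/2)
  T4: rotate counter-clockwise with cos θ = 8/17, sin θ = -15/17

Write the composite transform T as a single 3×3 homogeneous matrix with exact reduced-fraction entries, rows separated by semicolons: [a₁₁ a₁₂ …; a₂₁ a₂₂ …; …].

T = [-109/170 -6/85 0; 48/85 -61/85 0; 0 0 1]

T1 = [4/5 -3/5 0; 3/5 4/5 0; 0 0 1]
T2·T1 = [4/5 -3/5 0; -3/5 -4/5 0; 0 0 1]
T3·…·T1 = [-4/5 3/5 0; -3/10 -2/5 0; 0 0 1]
T4·…·T1 = [-109/170 -6/85 0; 48/85 -61/85 0; 0 0 1]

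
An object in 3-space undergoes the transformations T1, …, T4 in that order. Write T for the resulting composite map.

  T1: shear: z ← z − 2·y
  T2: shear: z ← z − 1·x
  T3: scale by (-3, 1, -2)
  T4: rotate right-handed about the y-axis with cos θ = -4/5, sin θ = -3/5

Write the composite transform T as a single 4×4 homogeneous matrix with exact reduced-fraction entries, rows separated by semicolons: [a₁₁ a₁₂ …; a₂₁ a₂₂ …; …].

T = [6/5 -12/5 6/5 0; 0 1 0 0; -17/5 -16/5 8/5 0; 0 0 0 1]

T1 = [1 0 0 0; 0 1 0 0; 0 -2 1 0; 0 0 0 1]
T2·T1 = [1 0 0 0; 0 1 0 0; -1 -2 1 0; 0 0 0 1]
T3·…·T1 = [-3 0 0 0; 0 1 0 0; 2 4 -2 0; 0 0 0 1]
T4·…·T1 = [6/5 -12/5 6/5 0; 0 1 0 0; -17/5 -16/5 8/5 0; 0 0 0 1]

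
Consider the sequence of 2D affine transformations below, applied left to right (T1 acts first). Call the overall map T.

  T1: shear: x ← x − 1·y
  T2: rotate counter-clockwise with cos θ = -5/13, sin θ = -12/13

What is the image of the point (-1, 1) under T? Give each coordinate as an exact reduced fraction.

T(p) = (22/13, 19/13)

T1 shear: x ← x − 1·y: (-1, 1) → (-2, 1)
T2 rotate counter-clockwise with cos θ = -5/13, sin θ = -12/13: (-2, 1) → (22/13, 19/13)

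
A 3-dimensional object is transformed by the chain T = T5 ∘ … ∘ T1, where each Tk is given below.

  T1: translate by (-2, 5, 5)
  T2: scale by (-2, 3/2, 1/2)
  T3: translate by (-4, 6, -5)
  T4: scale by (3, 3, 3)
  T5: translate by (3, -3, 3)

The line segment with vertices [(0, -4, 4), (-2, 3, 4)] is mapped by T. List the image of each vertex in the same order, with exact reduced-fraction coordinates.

T1 translate by (-2, 5, 5): (0, -4, 4) → (-2, 1, 9); (-2, 3, 4) → (-4, 8, 9)
T2 scale by (-2, 3/2, 1/2): (-2, 1, 9) → (4, 3/2, 9/2); (-4, 8, 9) → (8, 12, 9/2)
T3 translate by (-4, 6, -5): (4, 3/2, 9/2) → (0, 15/2, -1/2); (8, 12, 9/2) → (4, 18, -1/2)
T4 scale by (3, 3, 3): (0, 15/2, -1/2) → (0, 45/2, -3/2); (4, 18, -1/2) → (12, 54, -3/2)
T5 translate by (3, -3, 3): (0, 45/2, -3/2) → (3, 39/2, 3/2); (12, 54, -3/2) → (15, 51, 3/2)

image vertices: (3, 39/2, 3/2), (15, 51, 3/2)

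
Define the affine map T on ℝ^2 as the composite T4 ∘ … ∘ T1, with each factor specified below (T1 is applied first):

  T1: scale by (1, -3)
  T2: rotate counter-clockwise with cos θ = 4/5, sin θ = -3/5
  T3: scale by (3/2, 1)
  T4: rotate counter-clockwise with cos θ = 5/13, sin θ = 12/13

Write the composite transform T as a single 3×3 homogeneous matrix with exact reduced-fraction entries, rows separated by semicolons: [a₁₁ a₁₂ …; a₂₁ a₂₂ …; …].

T1 = [1 0 0; 0 -3 0; 0 0 1]
T2·T1 = [4/5 -9/5 0; -3/5 -12/5 0; 0 0 1]
T3·…·T1 = [6/5 -27/10 0; -3/5 -12/5 0; 0 0 1]
T4·…·T1 = [66/65 153/130 0; 57/65 -222/65 0; 0 0 1]

T = [66/65 153/130 0; 57/65 -222/65 0; 0 0 1]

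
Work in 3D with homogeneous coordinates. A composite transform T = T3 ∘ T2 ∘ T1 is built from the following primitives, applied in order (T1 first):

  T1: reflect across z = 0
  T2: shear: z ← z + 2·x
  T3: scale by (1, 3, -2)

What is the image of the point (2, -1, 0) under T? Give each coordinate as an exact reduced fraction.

T(p) = (2, -3, -8)

T1 reflect across z = 0: (2, -1, 0) → (2, -1, 0)
T2 shear: z ← z + 2·x: (2, -1, 0) → (2, -1, 4)
T3 scale by (1, 3, -2): (2, -1, 4) → (2, -3, -8)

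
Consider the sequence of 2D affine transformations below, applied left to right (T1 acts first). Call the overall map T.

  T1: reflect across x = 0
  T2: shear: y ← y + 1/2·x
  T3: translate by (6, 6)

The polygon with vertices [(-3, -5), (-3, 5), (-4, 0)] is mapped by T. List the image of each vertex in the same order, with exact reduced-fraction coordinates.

image vertices: (9, 5/2), (9, 25/2), (10, 8)

T1 reflect across x = 0: (-3, -5) → (3, -5); (-3, 5) → (3, 5); (-4, 0) → (4, 0)
T2 shear: y ← y + 1/2·x: (3, -5) → (3, -7/2); (3, 5) → (3, 13/2); (4, 0) → (4, 2)
T3 translate by (6, 6): (3, -7/2) → (9, 5/2); (3, 13/2) → (9, 25/2); (4, 2) → (10, 8)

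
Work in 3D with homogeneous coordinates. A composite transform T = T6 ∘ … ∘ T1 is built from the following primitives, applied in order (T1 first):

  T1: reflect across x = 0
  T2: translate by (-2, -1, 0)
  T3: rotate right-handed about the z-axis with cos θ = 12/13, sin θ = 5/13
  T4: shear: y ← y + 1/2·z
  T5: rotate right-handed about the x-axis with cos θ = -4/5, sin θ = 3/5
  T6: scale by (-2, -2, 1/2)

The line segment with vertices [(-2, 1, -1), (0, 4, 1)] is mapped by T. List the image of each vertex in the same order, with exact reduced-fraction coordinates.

image vertices: (0, -2, 1/4), (6, 26/5, 7/20)

T1 reflect across x = 0: (-2, 1, -1) → (2, 1, -1); (0, 4, 1) → (0, 4, 1)
T2 translate by (-2, -1, 0): (2, 1, -1) → (0, 0, -1); (0, 4, 1) → (-2, 3, 1)
T3 rotate right-handed about the z-axis with cos θ = 12/13, sin θ = 5/13: (0, 0, -1) → (0, 0, -1); (-2, 3, 1) → (-3, 2, 1)
T4 shear: y ← y + 1/2·z: (0, 0, -1) → (0, -1/2, -1); (-3, 2, 1) → (-3, 5/2, 1)
T5 rotate right-handed about the x-axis with cos θ = -4/5, sin θ = 3/5: (0, -1/2, -1) → (0, 1, 1/2); (-3, 5/2, 1) → (-3, -13/5, 7/10)
T6 scale by (-2, -2, 1/2): (0, 1, 1/2) → (0, -2, 1/4); (-3, -13/5, 7/10) → (6, 26/5, 7/20)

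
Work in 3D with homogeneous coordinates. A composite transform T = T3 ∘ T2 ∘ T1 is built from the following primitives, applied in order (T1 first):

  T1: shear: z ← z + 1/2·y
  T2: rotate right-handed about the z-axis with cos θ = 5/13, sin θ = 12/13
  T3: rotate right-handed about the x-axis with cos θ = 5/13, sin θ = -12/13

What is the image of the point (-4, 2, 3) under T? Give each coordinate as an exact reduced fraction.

T(p) = (-44/13, 434/169, 716/169)

T1 shear: z ← z + 1/2·y: (-4, 2, 3) → (-4, 2, 4)
T2 rotate right-handed about the z-axis with cos θ = 5/13, sin θ = 12/13: (-4, 2, 4) → (-44/13, -38/13, 4)
T3 rotate right-handed about the x-axis with cos θ = 5/13, sin θ = -12/13: (-44/13, -38/13, 4) → (-44/13, 434/169, 716/169)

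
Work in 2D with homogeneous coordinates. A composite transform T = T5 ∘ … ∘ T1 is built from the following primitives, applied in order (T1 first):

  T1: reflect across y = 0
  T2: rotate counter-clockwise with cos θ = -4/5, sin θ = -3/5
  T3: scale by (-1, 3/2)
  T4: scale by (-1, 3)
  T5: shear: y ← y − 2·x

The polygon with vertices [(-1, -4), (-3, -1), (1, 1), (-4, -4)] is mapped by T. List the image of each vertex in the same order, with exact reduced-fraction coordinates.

T1 reflect across y = 0: (-1, -4) → (-1, 4); (-3, -1) → (-3, 1); (1, 1) → (1, -1); (-4, -4) → (-4, 4)
T2 rotate counter-clockwise with cos θ = -4/5, sin θ = -3/5: (-1, 4) → (16/5, -13/5); (-3, 1) → (3, 1); (1, -1) → (-7/5, 1/5); (-4, 4) → (28/5, -4/5)
T3 scale by (-1, 3/2): (16/5, -13/5) → (-16/5, -39/10); (3, 1) → (-3, 3/2); (-7/5, 1/5) → (7/5, 3/10); (28/5, -4/5) → (-28/5, -6/5)
T4 scale by (-1, 3): (-16/5, -39/10) → (16/5, -117/10); (-3, 3/2) → (3, 9/2); (7/5, 3/10) → (-7/5, 9/10); (-28/5, -6/5) → (28/5, -18/5)
T5 shear: y ← y − 2·x: (16/5, -117/10) → (16/5, -181/10); (3, 9/2) → (3, -3/2); (-7/5, 9/10) → (-7/5, 37/10); (28/5, -18/5) → (28/5, -74/5)

image vertices: (16/5, -181/10), (3, -3/2), (-7/5, 37/10), (28/5, -74/5)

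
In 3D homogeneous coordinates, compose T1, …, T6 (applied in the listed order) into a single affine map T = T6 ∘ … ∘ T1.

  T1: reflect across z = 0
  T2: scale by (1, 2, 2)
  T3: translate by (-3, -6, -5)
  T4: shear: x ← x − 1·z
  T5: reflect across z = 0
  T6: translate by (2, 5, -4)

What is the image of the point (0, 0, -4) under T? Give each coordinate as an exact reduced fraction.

T1 reflect across z = 0: (0, 0, -4) → (0, 0, 4)
T2 scale by (1, 2, 2): (0, 0, 4) → (0, 0, 8)
T3 translate by (-3, -6, -5): (0, 0, 8) → (-3, -6, 3)
T4 shear: x ← x − 1·z: (-3, -6, 3) → (-6, -6, 3)
T5 reflect across z = 0: (-6, -6, 3) → (-6, -6, -3)
T6 translate by (2, 5, -4): (-6, -6, -3) → (-4, -1, -7)

T(p) = (-4, -1, -7)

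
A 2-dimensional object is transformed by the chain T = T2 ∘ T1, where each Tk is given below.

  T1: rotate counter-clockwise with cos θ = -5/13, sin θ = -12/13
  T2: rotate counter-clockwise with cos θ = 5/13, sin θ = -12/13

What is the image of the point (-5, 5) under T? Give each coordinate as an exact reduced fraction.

T1 rotate counter-clockwise with cos θ = -5/13, sin θ = -12/13: (-5, 5) → (85/13, 35/13)
T2 rotate counter-clockwise with cos θ = 5/13, sin θ = -12/13: (85/13, 35/13) → (5, -5)

T(p) = (5, -5)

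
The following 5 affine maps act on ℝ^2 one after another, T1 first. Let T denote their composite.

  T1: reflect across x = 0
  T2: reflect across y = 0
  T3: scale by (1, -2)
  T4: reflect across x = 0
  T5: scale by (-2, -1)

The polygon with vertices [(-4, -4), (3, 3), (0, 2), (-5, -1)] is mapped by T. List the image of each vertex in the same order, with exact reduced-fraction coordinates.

T1 reflect across x = 0: (-4, -4) → (4, -4); (3, 3) → (-3, 3); (0, 2) → (0, 2); (-5, -1) → (5, -1)
T2 reflect across y = 0: (4, -4) → (4, 4); (-3, 3) → (-3, -3); (0, 2) → (0, -2); (5, -1) → (5, 1)
T3 scale by (1, -2): (4, 4) → (4, -8); (-3, -3) → (-3, 6); (0, -2) → (0, 4); (5, 1) → (5, -2)
T4 reflect across x = 0: (4, -8) → (-4, -8); (-3, 6) → (3, 6); (0, 4) → (0, 4); (5, -2) → (-5, -2)
T5 scale by (-2, -1): (-4, -8) → (8, 8); (3, 6) → (-6, -6); (0, 4) → (0, -4); (-5, -2) → (10, 2)

image vertices: (8, 8), (-6, -6), (0, -4), (10, 2)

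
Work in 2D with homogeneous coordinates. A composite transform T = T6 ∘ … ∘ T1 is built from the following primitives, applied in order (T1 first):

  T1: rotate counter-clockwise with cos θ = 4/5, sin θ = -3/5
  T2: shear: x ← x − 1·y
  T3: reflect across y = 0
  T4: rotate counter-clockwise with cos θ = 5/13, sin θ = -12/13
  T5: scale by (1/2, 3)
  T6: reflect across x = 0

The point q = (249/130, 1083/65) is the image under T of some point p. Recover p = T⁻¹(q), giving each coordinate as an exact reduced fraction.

T1 = [4/5 3/5 0; -3/5 4/5 0; 0 0 1]
T2·T1 = [7/5 -1/5 0; -3/5 4/5 0; 0 0 1]
T3·…·T1 = [7/5 -1/5 0; 3/5 -4/5 0; 0 0 1]
T4·…·T1 = [71/65 -53/65 0; -69/65 -8/65 0; 0 0 1]
T5·…·T1 = [71/130 -53/130 0; -207/65 -24/65 0; 0 0 1]
T6·…·T1 = [-71/130 53/130 0; -207/65 -24/65 0; 0 0 1]
det M = 3/2; M⁻¹ = [-16/65 -53/195 0; 138/65 -71/195 0; 0 0 1]
M⁻¹ · (249/130, 1083/65)ᵀ = (-5, -2)ᵀ

p = (-5, -2)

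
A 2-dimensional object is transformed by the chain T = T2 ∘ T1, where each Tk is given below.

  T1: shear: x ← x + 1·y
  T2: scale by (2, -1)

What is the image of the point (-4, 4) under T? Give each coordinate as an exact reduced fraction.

T(p) = (0, -4)

T1 shear: x ← x + 1·y: (-4, 4) → (0, 4)
T2 scale by (2, -1): (0, 4) → (0, -4)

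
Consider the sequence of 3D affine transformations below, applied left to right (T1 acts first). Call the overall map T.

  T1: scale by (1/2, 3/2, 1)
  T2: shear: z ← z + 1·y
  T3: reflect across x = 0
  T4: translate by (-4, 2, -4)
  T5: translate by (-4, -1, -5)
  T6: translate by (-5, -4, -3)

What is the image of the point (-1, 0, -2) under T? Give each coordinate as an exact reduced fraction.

T1 scale by (1/2, 3/2, 1): (-1, 0, -2) → (-1/2, 0, -2)
T2 shear: z ← z + 1·y: (-1/2, 0, -2) → (-1/2, 0, -2)
T3 reflect across x = 0: (-1/2, 0, -2) → (1/2, 0, -2)
T4 translate by (-4, 2, -4): (1/2, 0, -2) → (-7/2, 2, -6)
T5 translate by (-4, -1, -5): (-7/2, 2, -6) → (-15/2, 1, -11)
T6 translate by (-5, -4, -3): (-15/2, 1, -11) → (-25/2, -3, -14)

T(p) = (-25/2, -3, -14)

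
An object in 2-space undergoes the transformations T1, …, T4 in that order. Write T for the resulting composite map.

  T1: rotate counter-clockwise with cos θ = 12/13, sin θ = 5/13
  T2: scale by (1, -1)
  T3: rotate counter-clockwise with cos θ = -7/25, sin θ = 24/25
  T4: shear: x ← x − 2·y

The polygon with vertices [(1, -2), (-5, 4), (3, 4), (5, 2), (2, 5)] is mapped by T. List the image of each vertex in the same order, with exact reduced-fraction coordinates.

T1 rotate counter-clockwise with cos θ = 12/13, sin θ = 5/13: (1, -2) → (22/13, -19/13); (-5, 4) → (-80/13, 23/13); (3, 4) → (16/13, 63/13); (5, 2) → (50/13, 49/13); (2, 5) → (-1/13, 70/13)
T2 scale by (1, -1): (22/13, -19/13) → (22/13, 19/13); (-80/13, 23/13) → (-80/13, -23/13); (16/13, 63/13) → (16/13, -63/13); (50/13, 49/13) → (50/13, -49/13); (-1/13, 70/13) → (-1/13, -70/13)
T3 rotate counter-clockwise with cos θ = -7/25, sin θ = 24/25: (22/13, 19/13) → (-122/65, 79/65); (-80/13, -23/13) → (1112/325, -1759/325); (16/13, -63/13) → (56/13, 33/13); (50/13, -49/13) → (826/325, 1543/325); (-1/13, -70/13) → (1687/325, 466/325)
T4 shear: x ← x − 2·y: (-122/65, 79/65) → (-56/13, 79/65); (1112/325, -1759/325) → (926/65, -1759/325); (56/13, 33/13) → (-10/13, 33/13); (826/325, 1543/325) → (-452/65, 1543/325); (1687/325, 466/325) → (151/65, 466/325)

image vertices: (-56/13, 79/65), (926/65, -1759/325), (-10/13, 33/13), (-452/65, 1543/325), (151/65, 466/325)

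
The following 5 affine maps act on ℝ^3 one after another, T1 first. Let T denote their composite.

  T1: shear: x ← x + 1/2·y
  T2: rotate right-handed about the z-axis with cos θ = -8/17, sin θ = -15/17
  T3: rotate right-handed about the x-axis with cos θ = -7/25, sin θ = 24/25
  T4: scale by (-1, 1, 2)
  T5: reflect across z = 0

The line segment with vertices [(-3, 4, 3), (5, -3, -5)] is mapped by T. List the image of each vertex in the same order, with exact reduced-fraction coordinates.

T1 shear: x ← x + 1/2·y: (-3, 4, 3) → (-1, 4, 3); (5, -3, -5) → (7/2, -3, -5)
T2 rotate right-handed about the z-axis with cos θ = -8/17, sin θ = -15/17: (-1, 4, 3) → (4, -1, 3); (7/2, -3, -5) → (-73/17, -57/34, -5)
T3 rotate right-handed about the x-axis with cos θ = -7/25, sin θ = 24/25: (4, -1, 3) → (4, -13/5, -9/5); (-73/17, -57/34, -5) → (-73/17, 4479/850, -89/425)
T4 scale by (-1, 1, 2): (4, -13/5, -9/5) → (-4, -13/5, -18/5); (-73/17, 4479/850, -89/425) → (73/17, 4479/850, -178/425)
T5 reflect across z = 0: (-4, -13/5, -18/5) → (-4, -13/5, 18/5); (73/17, 4479/850, -178/425) → (73/17, 4479/850, 178/425)

image vertices: (-4, -13/5, 18/5), (73/17, 4479/850, 178/425)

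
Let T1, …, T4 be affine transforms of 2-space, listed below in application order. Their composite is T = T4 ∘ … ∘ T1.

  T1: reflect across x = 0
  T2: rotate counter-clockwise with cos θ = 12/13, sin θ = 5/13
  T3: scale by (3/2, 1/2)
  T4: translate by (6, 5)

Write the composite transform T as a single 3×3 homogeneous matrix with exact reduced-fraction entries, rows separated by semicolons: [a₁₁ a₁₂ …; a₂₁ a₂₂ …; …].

T = [-18/13 -15/26 6; -5/26 6/13 5; 0 0 1]

T1 = [-1 0 0; 0 1 0; 0 0 1]
T2·T1 = [-12/13 -5/13 0; -5/13 12/13 0; 0 0 1]
T3·…·T1 = [-18/13 -15/26 0; -5/26 6/13 0; 0 0 1]
T4·…·T1 = [-18/13 -15/26 6; -5/26 6/13 5; 0 0 1]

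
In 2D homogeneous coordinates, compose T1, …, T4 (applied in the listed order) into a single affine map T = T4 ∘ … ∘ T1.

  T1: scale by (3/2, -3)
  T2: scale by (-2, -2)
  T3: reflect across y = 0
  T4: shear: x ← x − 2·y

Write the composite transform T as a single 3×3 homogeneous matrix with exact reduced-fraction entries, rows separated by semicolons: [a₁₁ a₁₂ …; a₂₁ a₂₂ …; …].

T = [-3 12 0; 0 -6 0; 0 0 1]

T1 = [3/2 0 0; 0 -3 0; 0 0 1]
T2·T1 = [-3 0 0; 0 6 0; 0 0 1]
T3·…·T1 = [-3 0 0; 0 -6 0; 0 0 1]
T4·…·T1 = [-3 12 0; 0 -6 0; 0 0 1]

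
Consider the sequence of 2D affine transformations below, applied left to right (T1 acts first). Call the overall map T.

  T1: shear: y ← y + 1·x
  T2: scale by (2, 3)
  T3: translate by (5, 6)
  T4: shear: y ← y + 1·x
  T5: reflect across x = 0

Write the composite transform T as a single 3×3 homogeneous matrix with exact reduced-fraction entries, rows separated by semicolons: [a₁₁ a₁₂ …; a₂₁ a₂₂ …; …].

T1 = [1 0 0; 1 1 0; 0 0 1]
T2·T1 = [2 0 0; 3 3 0; 0 0 1]
T3·…·T1 = [2 0 5; 3 3 6; 0 0 1]
T4·…·T1 = [2 0 5; 5 3 11; 0 0 1]
T5·…·T1 = [-2 0 -5; 5 3 11; 0 0 1]

T = [-2 0 -5; 5 3 11; 0 0 1]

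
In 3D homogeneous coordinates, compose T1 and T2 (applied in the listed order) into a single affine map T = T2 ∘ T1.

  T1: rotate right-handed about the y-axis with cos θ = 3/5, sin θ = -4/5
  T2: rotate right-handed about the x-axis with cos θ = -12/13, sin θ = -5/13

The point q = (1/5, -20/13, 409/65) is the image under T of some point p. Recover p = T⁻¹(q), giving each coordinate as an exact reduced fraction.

p = (-5, -1, -4)

T1 = [3/5 0 -4/5 0; 0 1 0 0; 4/5 0 3/5 0; 0 0 0 1]
T2·T1 = [3/5 0 -4/5 0; 4/13 -12/13 3/13 0; -48/65 -5/13 -36/65 0; 0 0 0 1]
det M = 1; M⁻¹ = [3/5 4/13 -48/65 0; 0 -12/13 -5/13 0; -4/5 3/13 -36/65 0; 0 0 0 1]
M⁻¹ · (1/5, -20/13, 409/65)ᵀ = (-5, -1, -4)ᵀ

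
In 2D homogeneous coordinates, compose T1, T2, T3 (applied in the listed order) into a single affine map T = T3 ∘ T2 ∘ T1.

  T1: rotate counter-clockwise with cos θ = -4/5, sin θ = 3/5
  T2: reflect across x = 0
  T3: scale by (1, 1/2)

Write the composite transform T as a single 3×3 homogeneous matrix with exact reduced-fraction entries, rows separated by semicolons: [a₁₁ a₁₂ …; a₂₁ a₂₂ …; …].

T1 = [-4/5 -3/5 0; 3/5 -4/5 0; 0 0 1]
T2·T1 = [4/5 3/5 0; 3/5 -4/5 0; 0 0 1]
T3·…·T1 = [4/5 3/5 0; 3/10 -2/5 0; 0 0 1]

T = [4/5 3/5 0; 3/10 -2/5 0; 0 0 1]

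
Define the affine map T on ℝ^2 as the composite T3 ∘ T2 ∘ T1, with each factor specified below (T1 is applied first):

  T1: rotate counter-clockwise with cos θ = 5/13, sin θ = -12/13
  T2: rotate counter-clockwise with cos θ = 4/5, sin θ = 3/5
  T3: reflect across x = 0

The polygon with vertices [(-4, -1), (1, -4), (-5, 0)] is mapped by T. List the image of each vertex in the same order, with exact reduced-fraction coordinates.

T1 rotate counter-clockwise with cos θ = 5/13, sin θ = -12/13: (-4, -1) → (-32/13, 43/13); (1, -4) → (-43/13, -32/13); (-5, 0) → (-25/13, 60/13)
T2 rotate counter-clockwise with cos θ = 4/5, sin θ = 3/5: (-32/13, 43/13) → (-257/65, 76/65); (-43/13, -32/13) → (-76/65, -257/65); (-25/13, 60/13) → (-56/13, 33/13)
T3 reflect across x = 0: (-257/65, 76/65) → (257/65, 76/65); (-76/65, -257/65) → (76/65, -257/65); (-56/13, 33/13) → (56/13, 33/13)

image vertices: (257/65, 76/65), (76/65, -257/65), (56/13, 33/13)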